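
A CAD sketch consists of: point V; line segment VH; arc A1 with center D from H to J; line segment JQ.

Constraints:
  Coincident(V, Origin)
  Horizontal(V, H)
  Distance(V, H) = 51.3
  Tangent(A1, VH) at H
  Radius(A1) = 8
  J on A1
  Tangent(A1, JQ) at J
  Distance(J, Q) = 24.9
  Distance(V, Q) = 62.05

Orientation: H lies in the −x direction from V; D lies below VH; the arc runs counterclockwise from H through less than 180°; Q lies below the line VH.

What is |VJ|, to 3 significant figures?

59.9

Checks: |DJ| = 8.000 ✓; ∠(DJ, JQ) = 90.00° ✓; |JQ| = 24.90 ✓; |VQ| = 62.05 ✓.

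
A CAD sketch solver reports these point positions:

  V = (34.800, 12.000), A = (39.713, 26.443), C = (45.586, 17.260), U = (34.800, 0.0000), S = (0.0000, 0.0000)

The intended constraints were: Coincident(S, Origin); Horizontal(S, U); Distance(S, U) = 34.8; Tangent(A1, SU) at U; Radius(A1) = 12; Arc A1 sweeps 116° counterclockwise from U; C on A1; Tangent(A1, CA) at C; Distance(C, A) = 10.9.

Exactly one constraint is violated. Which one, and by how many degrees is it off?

Tangent(A1, CA) at C — off by 6.60°.

S = (0.00, 0.00) ✓; S.y = 0.00, U.y = 0.00 ✓; |SU| = 34.80 ✓; ∠(VU, US) = 90.00° ✓; |VU| = 12.00 ✓; bearing(V→C) − bearing(V→U) = 116.0° ✓; |VC| = 12.00 ✓; ∠(VC, CA) = 83.40° ✗; |CA| = 10.90 ✓.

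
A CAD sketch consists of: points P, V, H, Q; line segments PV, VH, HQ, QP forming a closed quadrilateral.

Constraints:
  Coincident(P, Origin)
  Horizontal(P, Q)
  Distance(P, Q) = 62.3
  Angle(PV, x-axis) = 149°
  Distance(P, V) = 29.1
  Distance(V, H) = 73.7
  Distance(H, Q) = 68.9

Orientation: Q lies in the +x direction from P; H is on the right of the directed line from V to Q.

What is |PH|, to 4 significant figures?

49.90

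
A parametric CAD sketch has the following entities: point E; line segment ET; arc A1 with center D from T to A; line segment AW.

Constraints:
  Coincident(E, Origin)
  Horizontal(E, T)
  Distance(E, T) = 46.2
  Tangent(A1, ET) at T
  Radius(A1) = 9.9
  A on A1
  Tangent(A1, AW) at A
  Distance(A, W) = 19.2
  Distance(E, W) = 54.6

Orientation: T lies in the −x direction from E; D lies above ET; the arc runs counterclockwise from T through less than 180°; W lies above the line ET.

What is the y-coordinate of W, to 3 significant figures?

31.4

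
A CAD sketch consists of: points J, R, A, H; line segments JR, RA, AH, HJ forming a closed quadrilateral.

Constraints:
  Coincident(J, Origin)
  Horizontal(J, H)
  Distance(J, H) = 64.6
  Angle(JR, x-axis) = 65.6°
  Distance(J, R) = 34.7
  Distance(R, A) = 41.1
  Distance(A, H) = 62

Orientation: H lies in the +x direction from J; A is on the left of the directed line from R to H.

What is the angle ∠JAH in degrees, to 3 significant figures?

55.8°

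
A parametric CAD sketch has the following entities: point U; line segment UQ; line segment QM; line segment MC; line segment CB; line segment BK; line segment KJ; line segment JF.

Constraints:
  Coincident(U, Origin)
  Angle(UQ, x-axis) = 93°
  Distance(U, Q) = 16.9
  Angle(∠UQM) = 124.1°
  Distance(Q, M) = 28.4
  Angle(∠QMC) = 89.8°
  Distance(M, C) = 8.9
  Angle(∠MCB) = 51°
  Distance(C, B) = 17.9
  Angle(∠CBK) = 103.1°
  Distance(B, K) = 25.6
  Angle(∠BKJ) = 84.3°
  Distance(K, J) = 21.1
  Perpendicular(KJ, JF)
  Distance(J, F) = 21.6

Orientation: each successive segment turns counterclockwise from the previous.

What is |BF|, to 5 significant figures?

18.957

U is at the origin; UQ runs at 93.0° with length 16.9, so Q = (-0.88448, 16.877). ∠UQM = 124.1° gives QM at 148.90° from the x-axis; with |QM| = 28.4, M = (-25.202, 31.546). ∠QMC = 89.8° gives MC at -120.90° from the x-axis; with |MC| = 8.9, C = (-29.773, 23.910). ∠MCB = 51.0° gives CB at 8.1000° from the x-axis; with |CB| = 17.9, B = (-12.052, 26.432). ∠CBK = 103.1° gives BK at 85.000° from the x-axis; with |BK| = 25.6, K = (-9.8204, 51.934). ∠BKJ = 84.3° gives KJ at -179.30° from the x-axis; with |KJ| = 21.1, J = (-30.919, 51.677). KJ is perpendicular to JF, so JF runs at -89.300°; with |JF| = 21.6, F = (-30.655, 30.078). Then |BF| = |F − B| = 18.957.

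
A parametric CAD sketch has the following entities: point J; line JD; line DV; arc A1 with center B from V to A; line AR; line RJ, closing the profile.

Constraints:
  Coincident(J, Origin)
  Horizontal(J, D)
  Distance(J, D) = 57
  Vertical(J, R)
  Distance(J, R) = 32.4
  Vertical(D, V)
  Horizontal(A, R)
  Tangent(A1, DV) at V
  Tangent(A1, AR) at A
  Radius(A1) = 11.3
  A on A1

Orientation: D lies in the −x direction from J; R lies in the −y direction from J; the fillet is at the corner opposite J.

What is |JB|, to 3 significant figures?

50.3

J is at the origin; JD is horizontal with |JD| = 57.0 and D on the −x side, so D = (-57.0, 0.00). J and R share the same x with |JR| = 32.4 and R on the −y side, so R = (0.00, -32.4). The virtual corner opposite J is at (-57.0, -32.4). The tangent condition forces BV to be normal to DV and the tangent condition forces BA to be normal to AR, with radius 11.3, so the center B sits 11.3 in from both sides at B = (-45.7, -21.1). Then |JB| = |B − J| = 50.3.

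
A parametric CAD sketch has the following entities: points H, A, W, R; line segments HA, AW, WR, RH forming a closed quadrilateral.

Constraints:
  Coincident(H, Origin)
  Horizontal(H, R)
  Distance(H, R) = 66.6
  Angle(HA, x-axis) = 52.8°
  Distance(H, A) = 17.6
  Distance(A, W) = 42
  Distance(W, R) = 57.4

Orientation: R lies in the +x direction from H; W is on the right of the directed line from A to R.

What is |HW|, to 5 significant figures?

32.041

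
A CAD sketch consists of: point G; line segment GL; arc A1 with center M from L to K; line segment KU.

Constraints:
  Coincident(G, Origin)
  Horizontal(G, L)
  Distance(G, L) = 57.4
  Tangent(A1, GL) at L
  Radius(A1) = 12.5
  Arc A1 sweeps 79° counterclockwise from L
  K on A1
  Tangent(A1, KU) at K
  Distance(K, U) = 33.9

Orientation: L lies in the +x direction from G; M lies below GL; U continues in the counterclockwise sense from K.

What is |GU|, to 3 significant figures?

58.1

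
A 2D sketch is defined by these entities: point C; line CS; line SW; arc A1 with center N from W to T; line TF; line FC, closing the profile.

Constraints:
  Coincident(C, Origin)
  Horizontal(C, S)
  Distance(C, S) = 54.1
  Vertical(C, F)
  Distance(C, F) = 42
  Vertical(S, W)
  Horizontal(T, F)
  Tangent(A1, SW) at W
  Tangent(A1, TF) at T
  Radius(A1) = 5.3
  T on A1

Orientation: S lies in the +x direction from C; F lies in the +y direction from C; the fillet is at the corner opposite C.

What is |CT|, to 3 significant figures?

64.4

C is at the origin; CS is horizontal with |CS| = 54.1 and S on the +x side, so S = (54.1, 0.00). CF is vertical with |CF| = 42.0 and F on the +y side, so F = (0.00, 42.0). The virtual corner opposite C is at (54.1, 42.0). The tangent condition forces NW to be normal to SW and tangency of A1 to TF means the radius NT is perpendicular to TF, with radius 5.3, so the center N sits 5.3 in from both sides at N = (48.8, 36.7). That places the tangent points at W = (54.1, 36.7) on SW and T = (48.8, 42.0) on TF. Then |CT| = |T − C| = 64.4.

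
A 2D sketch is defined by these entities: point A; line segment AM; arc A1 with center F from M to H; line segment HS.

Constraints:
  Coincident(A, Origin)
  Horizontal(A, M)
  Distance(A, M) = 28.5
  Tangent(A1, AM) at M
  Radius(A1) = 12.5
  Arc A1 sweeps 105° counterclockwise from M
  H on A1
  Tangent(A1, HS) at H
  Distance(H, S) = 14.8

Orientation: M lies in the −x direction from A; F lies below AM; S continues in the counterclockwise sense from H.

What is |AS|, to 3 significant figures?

47.5

A is at the origin; AM is horizontal with |AM| = 28.5 and M on the −x side, so M = (-28.5, 0.00). Since A1 is tangent to AM there, FM ⟂ AM, so F = M + (0, -12.5) = (-28.5, -12.5). On A1, M sits at bearing 90° from F; a 105° counterclockwise sweep puts H at bearing 195°, so H = F + 12.5·(cos 195°, sin 195°) = (-40.6, -15.7). The tangent condition forces FH to be normal to HS, so HS runs along (−sin 195°, cos 195°); with |HS| = 14.8, S = (-36.7, -30.0). Then |AS| = |S − A| = 47.5.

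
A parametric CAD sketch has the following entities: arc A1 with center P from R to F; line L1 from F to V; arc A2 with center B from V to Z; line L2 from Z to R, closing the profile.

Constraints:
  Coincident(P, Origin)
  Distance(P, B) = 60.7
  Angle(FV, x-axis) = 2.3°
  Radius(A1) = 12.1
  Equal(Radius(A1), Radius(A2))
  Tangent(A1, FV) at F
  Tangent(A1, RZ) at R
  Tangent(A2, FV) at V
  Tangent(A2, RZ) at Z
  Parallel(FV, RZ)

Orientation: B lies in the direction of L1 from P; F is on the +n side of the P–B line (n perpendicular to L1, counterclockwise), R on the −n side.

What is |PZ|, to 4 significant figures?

61.89

Tangency of A1 to both parallel lines with radius 12.1 puts F and R at P ± 12.1·n: F = (-0.4856, 12.09), R = (0.4856, -12.09). Equal radii place V and Z the same way about B: V = B + 12.1·n = (60.17, 14.53), Z = B − 12.1·n = (61.14, -9.654). Then |PZ| = |Z − P| = 61.89.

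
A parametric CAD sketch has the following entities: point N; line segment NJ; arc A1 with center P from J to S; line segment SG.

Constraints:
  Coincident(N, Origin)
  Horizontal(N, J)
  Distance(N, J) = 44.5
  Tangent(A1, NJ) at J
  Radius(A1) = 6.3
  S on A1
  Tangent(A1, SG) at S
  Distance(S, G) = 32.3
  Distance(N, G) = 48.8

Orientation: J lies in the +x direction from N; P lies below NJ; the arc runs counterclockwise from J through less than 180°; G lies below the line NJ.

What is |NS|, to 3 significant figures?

38.7

N is at the origin; NJ is horizontal with |NJ| = 44.5 and J on the +x side, so J = (44.5, 0.00). The tangent condition forces PJ to be normal to NJ, so P = J + (0, -6.3) = (44.5, -6.30). Since PS ⟂ SG (tangency), |PG| = √(6.3² + 32.3²) = 32.9 regardless of where S sits on A1. So G lies on both circle(N, 48.8) and circle(P, 32.9); the below-NJ intersection is G = (32.1, -36.8). S is the foot of the tangent from G: S = (38.3, -5.08).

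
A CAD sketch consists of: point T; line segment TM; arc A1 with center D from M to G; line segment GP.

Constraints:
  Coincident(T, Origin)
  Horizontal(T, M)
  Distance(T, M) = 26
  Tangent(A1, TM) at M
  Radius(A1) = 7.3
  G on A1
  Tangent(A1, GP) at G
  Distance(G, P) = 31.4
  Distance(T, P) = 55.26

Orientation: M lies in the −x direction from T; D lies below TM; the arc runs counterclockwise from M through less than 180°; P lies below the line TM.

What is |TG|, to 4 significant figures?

33.28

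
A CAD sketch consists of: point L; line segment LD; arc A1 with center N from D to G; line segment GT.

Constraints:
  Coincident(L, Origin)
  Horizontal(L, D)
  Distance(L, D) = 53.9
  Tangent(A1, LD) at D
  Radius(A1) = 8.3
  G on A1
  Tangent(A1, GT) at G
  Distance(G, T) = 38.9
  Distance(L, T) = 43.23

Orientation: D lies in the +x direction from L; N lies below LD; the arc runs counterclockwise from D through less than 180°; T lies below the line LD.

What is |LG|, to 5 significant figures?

47.233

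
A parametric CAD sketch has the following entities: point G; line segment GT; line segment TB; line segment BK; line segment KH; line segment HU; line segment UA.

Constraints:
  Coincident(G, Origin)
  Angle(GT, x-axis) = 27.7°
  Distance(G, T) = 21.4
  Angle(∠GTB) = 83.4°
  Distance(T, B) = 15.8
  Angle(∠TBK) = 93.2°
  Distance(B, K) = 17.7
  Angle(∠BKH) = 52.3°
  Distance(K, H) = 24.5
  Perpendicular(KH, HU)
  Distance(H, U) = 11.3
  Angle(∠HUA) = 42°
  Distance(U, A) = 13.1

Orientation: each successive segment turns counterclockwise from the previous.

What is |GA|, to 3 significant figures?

14.0

G is at the origin; GT runs at 27.7° with length 21.4, so T = (18.9, 9.95). ∠GTB = 83.4° gives TB at 124° from the x-axis; with |TB| = 15.8, B = (10.0, 23.0). ∠TBK = 93.2° gives BK at -149° from the x-axis; with |BK| = 17.7, K = (-5.11, 13.9). ∠BKH = 52.3° gives KH at -21.2° from the x-axis; with |KH| = 24.5, H = (17.7, 5.00). KH ⟂ HU, so HU runs at 68.8°; with |HU| = 11.3, U = (21.8, 15.5). ∠HUA = 42.0° gives UA at -153° from the x-axis; with |UA| = 13.1, A = (10.1, 9.63). Then |GA| = |A − G| = 14.0.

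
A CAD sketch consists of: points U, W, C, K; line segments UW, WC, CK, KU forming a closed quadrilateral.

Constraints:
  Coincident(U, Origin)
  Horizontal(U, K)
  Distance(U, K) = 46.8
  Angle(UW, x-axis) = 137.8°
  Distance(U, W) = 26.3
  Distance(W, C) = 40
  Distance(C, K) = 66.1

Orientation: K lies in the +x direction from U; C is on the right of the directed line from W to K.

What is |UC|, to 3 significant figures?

27.0

Checks: U = (0.00, 0.00) ✓; |WC| = 40.00 ✓; |CK| = 66.10 ✓.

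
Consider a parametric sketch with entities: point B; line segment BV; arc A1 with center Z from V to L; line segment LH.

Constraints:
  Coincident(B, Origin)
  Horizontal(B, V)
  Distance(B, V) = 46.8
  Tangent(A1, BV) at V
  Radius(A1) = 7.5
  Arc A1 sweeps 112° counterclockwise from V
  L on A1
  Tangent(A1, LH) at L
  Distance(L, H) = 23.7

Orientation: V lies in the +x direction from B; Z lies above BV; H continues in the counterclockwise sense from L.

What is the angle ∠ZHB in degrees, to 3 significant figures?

58.7°

B is at the origin; BV is horizontal with |BV| = 46.8 and V on the +x side, so V = (46.8, 0.00). The tangent condition forces ZV to be normal to BV, so Z = V + (0, 7.5) = (46.8, 7.50). On A1, V sits at bearing -90° from Z; a 112° counterclockwise sweep puts L at bearing 22°, so L = Z + 7.5·(cos 22°, sin 22°) = (53.8, 10.3). Tangency of A1 to LH means the radius ZL is perpendicular to LH, so LH runs along (−sin 22°, cos 22°); with |LH| = 23.7, H = (44.9, 32.3). Then cos ∠ZHB = HZ·HB / (|HZ||HB|), giving 58.7°.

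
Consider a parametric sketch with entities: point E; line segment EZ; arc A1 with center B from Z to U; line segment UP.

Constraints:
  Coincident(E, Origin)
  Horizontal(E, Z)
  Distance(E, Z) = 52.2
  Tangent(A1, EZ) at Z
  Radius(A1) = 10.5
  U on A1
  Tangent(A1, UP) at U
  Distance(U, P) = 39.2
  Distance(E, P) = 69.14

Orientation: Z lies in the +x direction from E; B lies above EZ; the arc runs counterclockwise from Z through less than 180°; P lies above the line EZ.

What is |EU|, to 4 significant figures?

63.58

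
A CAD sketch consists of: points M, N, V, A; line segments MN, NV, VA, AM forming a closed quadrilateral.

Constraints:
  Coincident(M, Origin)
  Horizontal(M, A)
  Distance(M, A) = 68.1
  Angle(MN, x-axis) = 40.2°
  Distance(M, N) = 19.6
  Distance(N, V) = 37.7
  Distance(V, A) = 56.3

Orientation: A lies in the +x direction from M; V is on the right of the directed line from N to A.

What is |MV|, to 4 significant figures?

30.56

Checks: |NV| = 37.70 ✓; |VA| = 56.30 ✓.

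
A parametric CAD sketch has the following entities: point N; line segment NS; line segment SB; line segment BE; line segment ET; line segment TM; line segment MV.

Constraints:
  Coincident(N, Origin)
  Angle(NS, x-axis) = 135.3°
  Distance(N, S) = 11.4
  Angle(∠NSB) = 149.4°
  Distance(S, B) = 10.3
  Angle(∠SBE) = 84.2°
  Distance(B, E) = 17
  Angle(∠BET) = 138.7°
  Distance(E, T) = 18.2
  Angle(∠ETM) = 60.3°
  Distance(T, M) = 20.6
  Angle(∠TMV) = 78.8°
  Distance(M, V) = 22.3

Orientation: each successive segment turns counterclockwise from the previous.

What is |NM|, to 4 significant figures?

3.462

N is at the origin; NS runs at 135.3° with length 11.4, so S = (-8.103, 8.019). ∠NSB = 149.4° gives SB at 165.9° from the x-axis; with |SB| = 10.3, B = (-18.09, 10.53). ∠SBE = 84.2° gives BE at -98.30° from the x-axis; with |BE| = 17.0, E = (-20.55, -6.294). ∠BET = 138.7° gives ET at -57.00° from the x-axis; with |ET| = 18.2, T = (-10.63, -21.56). ∠ETM = 60.3° gives TM at 62.70° from the x-axis; with |TM| = 20.6, M = (-1.186, -3.252). Then |NM| = |M − N| = 3.462.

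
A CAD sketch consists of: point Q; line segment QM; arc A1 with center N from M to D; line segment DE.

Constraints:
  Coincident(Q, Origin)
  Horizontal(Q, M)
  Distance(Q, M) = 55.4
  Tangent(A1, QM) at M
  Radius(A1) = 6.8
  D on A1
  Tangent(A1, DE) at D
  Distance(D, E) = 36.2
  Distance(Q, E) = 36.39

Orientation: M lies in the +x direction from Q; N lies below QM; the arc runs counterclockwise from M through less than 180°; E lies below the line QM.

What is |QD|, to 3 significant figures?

50.7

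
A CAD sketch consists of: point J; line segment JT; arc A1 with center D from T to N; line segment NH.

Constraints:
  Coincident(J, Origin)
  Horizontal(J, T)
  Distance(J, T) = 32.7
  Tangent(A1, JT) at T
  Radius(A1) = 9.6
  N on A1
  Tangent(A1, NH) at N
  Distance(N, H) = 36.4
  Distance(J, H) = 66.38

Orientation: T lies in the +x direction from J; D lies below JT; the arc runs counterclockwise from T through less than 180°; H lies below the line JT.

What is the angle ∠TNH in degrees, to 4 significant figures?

113.1°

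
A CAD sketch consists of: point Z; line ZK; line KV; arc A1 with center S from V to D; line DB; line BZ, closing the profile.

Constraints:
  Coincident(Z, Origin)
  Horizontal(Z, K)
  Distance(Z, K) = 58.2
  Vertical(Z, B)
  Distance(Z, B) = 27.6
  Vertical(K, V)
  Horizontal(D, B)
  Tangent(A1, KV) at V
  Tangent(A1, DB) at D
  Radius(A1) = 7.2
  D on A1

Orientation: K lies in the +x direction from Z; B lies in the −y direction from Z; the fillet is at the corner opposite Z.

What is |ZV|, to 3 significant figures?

61.7

Z is at the origin; ZK is horizontal with |ZK| = 58.2 and K on the +x side, so K = (58.2, 0.00). Z and B share the same x with |ZB| = 27.6 and B on the −y side, so B = (0.00, -27.6). The virtual corner opposite Z is at (58.2, -27.6). The tangent condition forces SV to be normal to KV and the tangent condition forces SD to be normal to DB, with radius 7.2, so the center S sits 7.2 in from both sides at S = (51.0, -20.4). That places the tangent points at V = (58.2, -20.4) on KV and D = (51.0, -27.6) on DB. Then |ZV| = |V − Z| = 61.7.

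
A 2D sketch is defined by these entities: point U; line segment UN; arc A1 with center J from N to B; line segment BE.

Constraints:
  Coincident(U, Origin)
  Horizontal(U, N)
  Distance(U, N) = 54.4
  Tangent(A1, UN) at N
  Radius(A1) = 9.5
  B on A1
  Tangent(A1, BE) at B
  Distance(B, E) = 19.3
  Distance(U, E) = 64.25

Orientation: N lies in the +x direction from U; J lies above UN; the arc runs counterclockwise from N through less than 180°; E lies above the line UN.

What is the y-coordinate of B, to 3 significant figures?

12.9

U is at the origin; UN is horizontal with |UN| = 54.4 and N on the +x side, so N = (54.4, 0.00). The tangent condition forces JN to be normal to UN, so J = N + (0, 9.5) = (54.4, 9.50). Since JB ⟂ BE (tangency), |JE| = √(9.5² + 19.3²) = 21.5 regardless of where B sits on A1. So E lies on both circle(U, 64.25) and circle(J, 21.5); the above-UN intersection is E = (56.3, 30.9). B is the foot of the tangent from E: B = (63.3, 12.9).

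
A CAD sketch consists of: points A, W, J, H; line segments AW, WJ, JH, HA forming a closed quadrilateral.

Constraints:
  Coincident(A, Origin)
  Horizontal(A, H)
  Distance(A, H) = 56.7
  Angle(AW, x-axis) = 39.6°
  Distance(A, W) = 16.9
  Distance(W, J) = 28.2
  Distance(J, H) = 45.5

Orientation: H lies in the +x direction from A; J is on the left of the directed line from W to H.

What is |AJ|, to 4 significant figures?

44.50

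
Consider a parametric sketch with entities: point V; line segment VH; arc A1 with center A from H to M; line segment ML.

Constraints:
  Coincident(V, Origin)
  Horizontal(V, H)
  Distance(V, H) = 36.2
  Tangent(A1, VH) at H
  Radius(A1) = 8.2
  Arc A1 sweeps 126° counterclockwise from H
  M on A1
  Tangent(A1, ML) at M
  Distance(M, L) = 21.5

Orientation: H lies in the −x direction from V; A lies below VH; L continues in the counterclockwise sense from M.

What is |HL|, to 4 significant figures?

31.00

V is at the origin; VH is horizontal with |VH| = 36.2 and H on the −x side, so H = (-36.20, 0.000). Tangency of A1 to VH means the radius AH is perpendicular to VH, so A = H + (0, -8.2) = (-36.20, -8.200). On A1, H sits at bearing 90° from A; a 126° counterclockwise sweep puts M at bearing 216°, so M = A + 8.2·(cos 216°, sin 216°) = (-42.83, -13.02). A1 meets ML tangentially, so AM is at right angles to ML, so ML runs along (−sin 216°, cos 216°); with |ML| = 21.5, L = (-30.20, -30.41). Then |HL| = |L − H| = 31.00.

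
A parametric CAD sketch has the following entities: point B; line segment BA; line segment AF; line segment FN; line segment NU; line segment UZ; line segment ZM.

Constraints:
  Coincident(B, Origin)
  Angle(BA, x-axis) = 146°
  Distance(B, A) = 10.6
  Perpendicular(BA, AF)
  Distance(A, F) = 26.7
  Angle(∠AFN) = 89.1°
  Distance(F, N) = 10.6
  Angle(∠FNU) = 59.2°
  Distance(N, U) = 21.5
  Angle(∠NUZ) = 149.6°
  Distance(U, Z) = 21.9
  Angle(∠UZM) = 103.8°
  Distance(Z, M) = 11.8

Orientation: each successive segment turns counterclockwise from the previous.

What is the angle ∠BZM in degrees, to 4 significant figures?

128.0°

B is at the origin; BA runs at 146.0° with length 10.6, so A = (-8.788, 5.927). BA is perpendicular to AF, so AF runs at -124.0°; with |AF| = 26.7, F = (-23.72, -16.21). ∠AFN = 89.1° gives FN at -33.10° from the x-axis; with |FN| = 10.6, N = (-14.84, -22.00). ∠FNU = 59.2° gives NU at 87.70° from the x-axis; with |NU| = 21.5, U = (-13.98, -0.5139). ∠NUZ = 149.6° gives UZ at 118.1° from the x-axis; with |UZ| = 21.9, Z = (-24.29, 18.80). ∠UZM = 103.8° gives ZM at -165.7° from the x-axis; with |ZM| = 11.8, M = (-35.73, 15.89). Then cos ∠BZM = ZB·ZM / (|ZB||ZM|), giving 128.0°.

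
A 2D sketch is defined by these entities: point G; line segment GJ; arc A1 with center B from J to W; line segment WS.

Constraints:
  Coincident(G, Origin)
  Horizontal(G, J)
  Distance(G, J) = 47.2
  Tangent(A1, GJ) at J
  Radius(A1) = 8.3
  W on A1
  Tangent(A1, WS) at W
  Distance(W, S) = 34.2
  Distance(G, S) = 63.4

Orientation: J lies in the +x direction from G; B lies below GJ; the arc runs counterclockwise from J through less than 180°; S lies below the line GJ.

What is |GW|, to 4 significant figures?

40.34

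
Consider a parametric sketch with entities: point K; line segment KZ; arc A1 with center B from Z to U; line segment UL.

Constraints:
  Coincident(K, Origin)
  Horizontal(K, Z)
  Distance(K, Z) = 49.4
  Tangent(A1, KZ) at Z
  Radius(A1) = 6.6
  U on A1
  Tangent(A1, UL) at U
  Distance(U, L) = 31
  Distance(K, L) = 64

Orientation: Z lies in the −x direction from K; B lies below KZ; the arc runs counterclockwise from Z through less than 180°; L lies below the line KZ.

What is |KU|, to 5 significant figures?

56.438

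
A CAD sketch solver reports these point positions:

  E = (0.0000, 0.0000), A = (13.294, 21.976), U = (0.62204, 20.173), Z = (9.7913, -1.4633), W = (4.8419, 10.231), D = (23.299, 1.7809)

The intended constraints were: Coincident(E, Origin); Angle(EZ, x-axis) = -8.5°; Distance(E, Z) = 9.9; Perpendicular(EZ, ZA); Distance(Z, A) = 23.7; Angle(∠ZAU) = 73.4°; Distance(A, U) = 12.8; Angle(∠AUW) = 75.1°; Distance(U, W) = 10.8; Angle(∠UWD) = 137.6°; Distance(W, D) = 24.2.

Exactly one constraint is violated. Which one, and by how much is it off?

Distance(W, D) = 24.2 — off by 3.90.

E = (0.00, 0.00) ✓; EZ at -8.500° ✓; |EZ| = 9.900 ✓; ∠(EZ, ZA) = 90.00° ✓; |ZA| = 23.70 ✓; ∠ZAU = 73.40° ✓; |AU| = 12.80 ✓; ∠AUW = 75.10° ✓; |UW| = 10.80 ✓; ∠UWD = 137.6° ✓; |WD| = 20.30 ✗.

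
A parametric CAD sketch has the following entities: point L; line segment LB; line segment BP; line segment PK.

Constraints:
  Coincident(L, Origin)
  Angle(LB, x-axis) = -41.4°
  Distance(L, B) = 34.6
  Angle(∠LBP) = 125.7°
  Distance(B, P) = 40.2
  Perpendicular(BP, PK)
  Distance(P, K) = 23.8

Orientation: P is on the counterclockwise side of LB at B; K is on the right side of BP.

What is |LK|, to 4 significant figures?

79.63

∠LBP = 125.7°, so BP runs at -41.4° + (180° − 125.7°) = 12.90° from the x-axis; with |BP| = 40.2, P = B + 40.2·(cos 12.90°, sin 12.90°) = (65.14, -13.91). The perpendicularity gives PK at right angles to BP; with |PK| = 23.8 on the right of BP, K = P + 23.8·(0.2233, -0.9748) = (70.45, -37.11). Then |LK| = |K − L| = 79.63.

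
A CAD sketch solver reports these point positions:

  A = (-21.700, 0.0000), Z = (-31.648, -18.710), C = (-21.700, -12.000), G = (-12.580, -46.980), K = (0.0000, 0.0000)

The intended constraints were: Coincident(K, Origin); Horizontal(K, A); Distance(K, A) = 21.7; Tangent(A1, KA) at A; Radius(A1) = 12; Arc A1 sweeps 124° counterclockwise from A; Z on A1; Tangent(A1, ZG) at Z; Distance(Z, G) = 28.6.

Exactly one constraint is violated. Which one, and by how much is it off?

Distance(Z, G) = 28.6 — off by 5.50.

K = (0.00, 0.00) ✓; K.y = 0.00, A.y = 0.00 ✓; |KA| = 21.70 ✓; ∠(CA, AK) = 90.00° ✓; |CA| = 12.00 ✓; bearing(C→Z) − bearing(C→A) = 124.0° ✓; |CZ| = 12.00 ✓; ∠(CZ, ZG) = 90.00° ✓; |ZG| = 34.10 ✗.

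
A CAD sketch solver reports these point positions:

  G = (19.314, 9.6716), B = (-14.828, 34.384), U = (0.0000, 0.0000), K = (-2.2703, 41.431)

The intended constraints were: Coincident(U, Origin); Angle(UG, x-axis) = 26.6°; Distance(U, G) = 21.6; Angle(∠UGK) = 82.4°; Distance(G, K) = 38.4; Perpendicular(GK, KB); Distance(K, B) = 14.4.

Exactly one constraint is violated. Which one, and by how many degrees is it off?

Perpendicular(GK, KB) — off by 4.90°.

U = (0.00, 0.00) ✓; UG at 26.60° ✓; |UG| = 21.60 ✓; ∠UGK = 82.40° ✓; |GK| = 38.40 ✓; ∠(GK, KB) = 85.10° ✗; |KB| = 14.40 ✓.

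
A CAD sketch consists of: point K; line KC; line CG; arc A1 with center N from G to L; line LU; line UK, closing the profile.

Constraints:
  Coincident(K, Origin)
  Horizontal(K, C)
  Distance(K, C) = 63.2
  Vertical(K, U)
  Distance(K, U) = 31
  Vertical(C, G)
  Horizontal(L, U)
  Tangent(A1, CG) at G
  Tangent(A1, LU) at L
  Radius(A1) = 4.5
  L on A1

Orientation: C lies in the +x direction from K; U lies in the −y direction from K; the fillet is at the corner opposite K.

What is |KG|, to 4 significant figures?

68.53

K is at the origin; KC is horizontal with |KC| = 63.2 and C on the +x side, so C = (63.20, 0.000). KU is vertical with |KU| = 31.0 and U on the −y side, so U = (0.000, -31.00). The virtual corner opposite K is at (63.20, -31.00). A1 meets CG tangentially, so NG is at right angles to CG and tangency of A1 to LU means the radius NL is perpendicular to LU, with radius 4.5, so the center N sits 4.5 in from both sides at N = (58.70, -26.50). That places the tangent points at G = (63.20, -26.50) on CG and L = (58.70, -31.00) on LU. Then |KG| = |G − K| = 68.53.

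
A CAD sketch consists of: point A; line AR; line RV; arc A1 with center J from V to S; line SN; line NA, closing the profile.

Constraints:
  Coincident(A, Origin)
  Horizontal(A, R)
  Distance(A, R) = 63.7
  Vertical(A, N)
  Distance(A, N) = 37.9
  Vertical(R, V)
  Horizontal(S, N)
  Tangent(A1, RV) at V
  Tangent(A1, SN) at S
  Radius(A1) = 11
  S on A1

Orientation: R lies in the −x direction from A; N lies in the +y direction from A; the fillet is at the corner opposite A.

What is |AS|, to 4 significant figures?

64.91

A is at the origin; AR is horizontal with |AR| = 63.7 and R on the −x side, so R = (-63.70, 0.000). AN is vertical with |AN| = 37.9 and N on the +y side, so N = (0.000, 37.90). The virtual corner opposite A is at (-63.70, 37.90). A1 meets RV tangentially, so JV is at right angles to RV and A1 meets SN tangentially, so JS is at right angles to SN, with radius 11.0, so the center J sits 11.0 in from both sides at J = (-52.70, 26.90). That places the tangent points at V = (-63.70, 26.90) on RV and S = (-52.70, 37.90) on SN. Then |AS| = |S − A| = 64.91.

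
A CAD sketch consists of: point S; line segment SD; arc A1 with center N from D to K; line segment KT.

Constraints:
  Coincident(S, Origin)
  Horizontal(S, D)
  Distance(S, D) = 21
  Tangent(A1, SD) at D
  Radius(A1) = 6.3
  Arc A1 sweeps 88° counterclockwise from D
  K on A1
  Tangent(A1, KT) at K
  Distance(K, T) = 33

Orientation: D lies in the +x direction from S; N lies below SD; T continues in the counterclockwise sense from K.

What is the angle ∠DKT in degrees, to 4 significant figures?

136.0°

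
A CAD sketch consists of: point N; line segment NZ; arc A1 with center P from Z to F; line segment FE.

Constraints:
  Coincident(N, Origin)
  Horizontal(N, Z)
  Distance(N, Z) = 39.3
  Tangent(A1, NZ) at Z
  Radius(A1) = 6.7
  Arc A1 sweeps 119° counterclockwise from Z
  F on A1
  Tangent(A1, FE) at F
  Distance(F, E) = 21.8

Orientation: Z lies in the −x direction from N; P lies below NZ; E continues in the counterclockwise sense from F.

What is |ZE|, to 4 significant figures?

29.39

N is at the origin; NZ is horizontal with |NZ| = 39.3 and Z on the −x side, so Z = (-39.30, 0.000). A1 meets NZ tangentially, so PZ is at right angles to NZ, so P = Z + (0, -6.7) = (-39.30, -6.700). On A1, Z sits at bearing 90° from P; a 119° counterclockwise sweep puts F at bearing 209°, so F = P + 6.7·(cos 209°, sin 209°) = (-45.16, -9.948). Since A1 is tangent to FE there, PF ⟂ FE, so FE runs along (−sin 209°, cos 209°); with |FE| = 21.8, E = (-34.59, -29.01). Then |ZE| = |E − Z| = 29.39.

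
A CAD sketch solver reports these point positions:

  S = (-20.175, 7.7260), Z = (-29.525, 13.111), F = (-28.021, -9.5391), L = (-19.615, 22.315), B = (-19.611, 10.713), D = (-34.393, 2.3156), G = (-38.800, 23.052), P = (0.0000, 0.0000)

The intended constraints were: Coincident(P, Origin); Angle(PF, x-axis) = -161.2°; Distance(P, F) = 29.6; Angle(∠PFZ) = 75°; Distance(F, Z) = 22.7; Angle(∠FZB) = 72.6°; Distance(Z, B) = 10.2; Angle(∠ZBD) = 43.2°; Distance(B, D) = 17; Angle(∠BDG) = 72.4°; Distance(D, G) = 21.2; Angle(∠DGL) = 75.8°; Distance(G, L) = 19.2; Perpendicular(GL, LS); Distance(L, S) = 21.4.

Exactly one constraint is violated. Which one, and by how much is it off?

Distance(L, S) = 21.4 — off by 6.80.

P = (0.00, 0.00) ✓; PF at -161.2° ✓; |PF| = 29.60 ✓; ∠PFZ = 75.00° ✓; |FZ| = 22.70 ✓; ∠FZB = 72.60° ✓; |ZB| = 10.20 ✓; ∠ZBD = 43.20° ✓; |BD| = 17.00 ✓; ∠BDG = 72.40° ✓; |DG| = 21.20 ✓; ∠DGL = 75.80° ✓; |GL| = 19.20 ✓; ∠(GL, LS) = 90.00° ✓; |LS| = 14.60 ✗.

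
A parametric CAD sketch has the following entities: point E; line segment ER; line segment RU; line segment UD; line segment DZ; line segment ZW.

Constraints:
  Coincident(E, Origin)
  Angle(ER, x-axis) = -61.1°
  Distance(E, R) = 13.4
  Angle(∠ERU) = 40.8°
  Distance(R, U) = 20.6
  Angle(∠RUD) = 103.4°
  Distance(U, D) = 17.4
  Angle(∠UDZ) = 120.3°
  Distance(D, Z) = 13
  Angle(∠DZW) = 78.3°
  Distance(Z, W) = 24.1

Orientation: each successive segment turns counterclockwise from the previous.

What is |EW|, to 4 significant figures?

8.354

E is at the origin; ER runs at -61.1° with length 13.4, so R = (6.476, -11.73). ∠ERU = 40.8° gives RU at 78.10° from the x-axis; with |RU| = 20.6, U = (10.72, 8.426). ∠RUD = 103.4° gives UD at 154.7° from the x-axis; with |UD| = 17.4, D = (-5.007, 15.86). ∠UDZ = 120.3° gives DZ at -145.6° from the x-axis; with |DZ| = 13.0, Z = (-15.73, 8.518). ∠DZW = 78.3° gives ZW at -43.90° from the x-axis; with |ZW| = 24.1, W = (1.632, -8.193). Then |EW| = |W − E| = 8.354.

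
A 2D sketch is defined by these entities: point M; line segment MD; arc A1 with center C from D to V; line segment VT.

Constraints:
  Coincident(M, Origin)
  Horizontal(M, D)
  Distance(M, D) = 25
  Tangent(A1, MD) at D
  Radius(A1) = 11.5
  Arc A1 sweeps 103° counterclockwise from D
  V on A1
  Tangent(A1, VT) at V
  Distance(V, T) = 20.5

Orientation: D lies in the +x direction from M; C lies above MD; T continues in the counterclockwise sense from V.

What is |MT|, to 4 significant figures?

46.46

M is at the origin; M and D share the same y with |MD| = 25.0 and D on the +x side, so D = (25.00, 0.000). A1 meets MD tangentially, so CD is at right angles to MD, so C = D + (0, 11.5) = (25.00, 11.50). On A1, D sits at bearing -90° from C; a 103° counterclockwise sweep puts V at bearing 13°, so V = C + 11.5·(cos 13°, sin 13°) = (36.21, 14.09). A1 meets VT tangentially, so CV is at right angles to VT, so VT runs along (−sin 13°, cos 13°); with |VT| = 20.5, T = (31.59, 34.06). Then |MT| = |T − M| = 46.46.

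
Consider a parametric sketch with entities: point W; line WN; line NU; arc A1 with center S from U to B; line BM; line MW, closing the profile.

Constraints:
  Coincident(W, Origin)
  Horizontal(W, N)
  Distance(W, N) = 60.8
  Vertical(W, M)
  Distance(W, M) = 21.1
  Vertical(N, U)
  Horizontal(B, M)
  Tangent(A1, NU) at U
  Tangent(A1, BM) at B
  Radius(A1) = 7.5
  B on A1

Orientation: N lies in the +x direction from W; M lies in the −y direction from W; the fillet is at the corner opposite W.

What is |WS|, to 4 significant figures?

55.01

W is at the origin; W and N share the same y with |WN| = 60.8 and N on the +x side, so N = (60.80, 0.000). W and M share the same x with |WM| = 21.1 and M on the −y side, so M = (0.000, -21.10). The virtual corner opposite W is at (60.80, -21.10). A1 meets NU tangentially, so SU is at right angles to NU and tangency of A1 to BM means the radius SB is perpendicular to BM, with radius 7.5, so the center S sits 7.5 in from both sides at S = (53.30, -13.60). Then |WS| = |S − W| = 55.01.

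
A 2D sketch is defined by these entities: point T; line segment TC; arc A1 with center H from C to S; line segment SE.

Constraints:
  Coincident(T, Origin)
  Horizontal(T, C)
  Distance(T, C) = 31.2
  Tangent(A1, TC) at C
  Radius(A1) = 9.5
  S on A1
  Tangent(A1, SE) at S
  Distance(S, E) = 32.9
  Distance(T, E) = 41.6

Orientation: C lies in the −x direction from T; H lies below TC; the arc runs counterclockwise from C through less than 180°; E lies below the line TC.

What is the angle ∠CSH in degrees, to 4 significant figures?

21.94°

T is at the origin; TC is horizontal with |TC| = 31.2 and C on the −x side, so C = (-31.20, 0.000). Tangency of A1 to TC means the radius HC is perpendicular to TC, so H = C + (0, -9.5) = (-31.20, -9.500). Since HS ⟂ SE (tangency), |HE| = √(9.5² + 32.9²) = 34.24 regardless of where S sits on A1. So E lies on both circle(T, 41.6) and circle(H, 34.24); the below-TC intersection is E = (-14.07, -39.15). S is the foot of the tangent from E: S = (-37.78, -16.35).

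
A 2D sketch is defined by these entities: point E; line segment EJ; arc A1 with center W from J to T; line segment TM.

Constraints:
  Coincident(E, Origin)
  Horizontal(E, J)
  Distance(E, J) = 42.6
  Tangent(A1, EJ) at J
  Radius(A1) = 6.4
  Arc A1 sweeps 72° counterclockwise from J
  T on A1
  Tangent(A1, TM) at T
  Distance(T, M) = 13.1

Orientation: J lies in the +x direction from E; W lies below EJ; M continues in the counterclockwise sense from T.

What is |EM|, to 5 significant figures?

36.592

E is at the origin; EJ is horizontal with |EJ| = 42.6 and J on the +x side, so J = (42.600, 0.0000). A1 meets EJ tangentially, so WJ is at right angles to EJ, so W = J + (0, -6.4) = (42.600, -6.4000). On A1, J sits at bearing 90° from W; a 72° counterclockwise sweep puts T at bearing 162°, so T = W + 6.4·(cos 162°, sin 162°) = (36.513, -4.4223). Since A1 is tangent to TM there, WT ⟂ TM, so TM runs along (−sin 162°, cos 162°); with |TM| = 13.1, M = (32.465, -16.881). Then |EM| = |M − E| = 36.592.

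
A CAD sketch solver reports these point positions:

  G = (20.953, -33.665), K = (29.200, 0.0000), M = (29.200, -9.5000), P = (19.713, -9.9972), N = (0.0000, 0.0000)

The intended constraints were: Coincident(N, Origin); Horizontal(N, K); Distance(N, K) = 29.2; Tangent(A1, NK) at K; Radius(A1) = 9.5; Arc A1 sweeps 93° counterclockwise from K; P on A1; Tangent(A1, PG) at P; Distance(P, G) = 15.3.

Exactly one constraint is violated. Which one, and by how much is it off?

Distance(P, G) = 15.3 — off by 8.40.

N = (0.00, 0.00) ✓; N.y = 0.00, K.y = 0.00 ✓; |NK| = 29.20 ✓; ∠(MK, KN) = 90.00° ✓; |MK| = 9.500 ✓; bearing(M→P) − bearing(M→K) = 93.00° ✓; |MP| = 9.500 ✓; ∠(MP, PG) = 90.00° ✓; |PG| = 23.70 ✗.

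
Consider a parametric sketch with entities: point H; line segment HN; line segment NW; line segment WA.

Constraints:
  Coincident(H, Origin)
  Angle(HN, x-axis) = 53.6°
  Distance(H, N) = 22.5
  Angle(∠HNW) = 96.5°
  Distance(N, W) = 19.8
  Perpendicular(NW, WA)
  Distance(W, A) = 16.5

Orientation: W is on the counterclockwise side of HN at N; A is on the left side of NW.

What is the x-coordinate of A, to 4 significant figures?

-12.38

H is at the origin; HN runs at 53.6° with length 22.5, so N = 22.5·(cos 53.6°, sin 53.6°) = (13.35, 18.11). ∠HNW = 96.5°, so NW runs at 53.6° + (180° − 96.5°) = 137.1° from the x-axis; with |NW| = 19.8, W = N + 19.8·(cos 137.1°, sin 137.1°) = (-1.152, 31.59). The perpendicularity gives WA at right angles to NW; with |WA| = 16.5 on the left of NW, A = W + 16.5·(-0.6807, -0.7325) = (-12.38, 19.50). So A.x = -12.38.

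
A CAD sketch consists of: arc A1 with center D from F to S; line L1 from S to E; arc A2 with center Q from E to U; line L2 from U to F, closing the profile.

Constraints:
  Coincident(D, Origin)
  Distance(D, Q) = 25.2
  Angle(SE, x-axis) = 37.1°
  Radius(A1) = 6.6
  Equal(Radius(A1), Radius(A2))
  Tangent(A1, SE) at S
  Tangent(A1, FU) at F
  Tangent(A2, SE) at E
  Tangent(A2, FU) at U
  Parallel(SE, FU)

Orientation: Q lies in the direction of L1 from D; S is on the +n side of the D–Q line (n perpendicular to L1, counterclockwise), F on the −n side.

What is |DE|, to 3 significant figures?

26.0

The slot axis is L1's direction at 37.1°, so u = (cos 37.1°, sin 37.1°) = (0.798, 0.603) and n = (−sin 37.1°, cos 37.1°) = (-0.603, 0.798). D is at the origin and Q lies 25.2 along u from D, so Q = 25.2·u = (20.1, 15.2). Tangency of A1 to both parallel lines with radius 6.6 puts S and F at D ± 6.6·n: S = (-3.98, 5.26), F = (3.98, -5.26). Equal radii place E and U the same way about Q: E = Q + 6.6·n = (16.1, 20.5), U = Q − 6.6·n = (24.1, 9.94). Then |DE| = |E − D| = 26.0.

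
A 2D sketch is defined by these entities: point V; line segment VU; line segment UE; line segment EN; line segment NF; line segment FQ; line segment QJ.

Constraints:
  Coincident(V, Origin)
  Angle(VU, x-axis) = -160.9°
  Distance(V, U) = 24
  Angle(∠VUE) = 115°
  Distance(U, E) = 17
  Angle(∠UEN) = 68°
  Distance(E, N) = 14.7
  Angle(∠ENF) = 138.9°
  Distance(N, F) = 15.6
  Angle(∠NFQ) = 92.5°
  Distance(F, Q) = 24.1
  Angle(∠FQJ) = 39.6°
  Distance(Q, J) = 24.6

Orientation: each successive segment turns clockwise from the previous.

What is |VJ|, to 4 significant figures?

23.05

V is at the origin; VU runs at -160.9° with length 24.0, so U = (-22.68, -7.853). ∠VUE = 115.0° gives UE at 134.1° from the x-axis; with |UE| = 17.0, E = (-34.51, 4.355). ∠UEN = 68.0° gives EN at 22.10° from the x-axis; with |EN| = 14.7, N = (-20.89, 9.885). ∠ENF = 138.9° gives NF at -19.00° from the x-axis; with |NF| = 15.6, F = (-6.139, 4.807). ∠NFQ = 92.5° gives FQ at -106.5° from the x-axis; with |FQ| = 24.1, Q = (-12.98, -18.30). ∠FQJ = 39.6° gives QJ at 113.1° from the x-axis; with |QJ| = 24.6, J = (-22.64, 4.327). Then |VJ| = |J − V| = 23.05.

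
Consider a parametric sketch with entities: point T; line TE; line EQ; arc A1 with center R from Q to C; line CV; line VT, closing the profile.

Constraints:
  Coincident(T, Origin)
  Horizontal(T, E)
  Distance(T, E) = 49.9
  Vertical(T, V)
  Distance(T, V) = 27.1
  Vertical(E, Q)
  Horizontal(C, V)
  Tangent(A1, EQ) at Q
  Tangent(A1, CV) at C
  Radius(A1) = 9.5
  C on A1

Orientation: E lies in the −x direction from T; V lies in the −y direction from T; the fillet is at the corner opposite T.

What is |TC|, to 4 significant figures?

48.65

The virtual corner opposite T is at (-49.90, -27.10). Since A1 is tangent to EQ there, RQ ⟂ EQ and tangency of A1 to CV means the radius RC is perpendicular to CV, with radius 9.5, so the center R sits 9.5 in from both sides at R = (-40.40, -17.60). That places the tangent points at Q = (-49.90, -17.60) on EQ and C = (-40.40, -27.10) on CV. Then |TC| = |C − T| = 48.65.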